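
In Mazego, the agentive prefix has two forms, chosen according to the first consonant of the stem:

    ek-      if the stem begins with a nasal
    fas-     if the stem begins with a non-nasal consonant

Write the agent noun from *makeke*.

ekmakeke

Since the first consonant of *makeke* is /m/ (a nasal), it takes ek-, giving *ekmakeke*.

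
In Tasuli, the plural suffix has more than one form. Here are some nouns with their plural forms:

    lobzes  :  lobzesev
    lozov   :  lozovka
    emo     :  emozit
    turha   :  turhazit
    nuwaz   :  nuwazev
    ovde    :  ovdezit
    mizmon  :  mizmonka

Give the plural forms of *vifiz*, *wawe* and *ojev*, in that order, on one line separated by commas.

vifizev, wawezit, ojevka

Looking at the final sound of each stem: -ev when the stem ends in a sibilant (*lobzes*, *nuwaz*); -ka when the stem ends in a non-sibilant consonant (*lozov*, *mizmon*); -zit when the stem ends in a vowel (*emo*, *turha*, *ovde*).
The final sound of *vifiz* is /z/, which is a sibilant, so the suffix is -ev, giving *vifizev*.
The final sound of *wawe* is /e/, which is a vowel, so the suffix is -zit, giving *wawezit*.
The final sound of *ojev* is /v/, which is a non-sibilant consonant, so the suffix is -ka, giving *ojevka*.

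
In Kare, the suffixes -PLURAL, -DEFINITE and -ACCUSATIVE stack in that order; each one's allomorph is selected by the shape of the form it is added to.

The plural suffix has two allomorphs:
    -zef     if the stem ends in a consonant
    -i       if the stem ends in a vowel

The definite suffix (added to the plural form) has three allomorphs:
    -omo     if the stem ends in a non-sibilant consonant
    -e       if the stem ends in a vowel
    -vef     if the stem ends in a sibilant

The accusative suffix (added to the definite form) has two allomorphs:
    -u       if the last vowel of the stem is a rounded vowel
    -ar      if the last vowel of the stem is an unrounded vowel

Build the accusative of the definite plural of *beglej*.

*beglej* — final sound /j/ (a consonant) → -zef → *beglejzef*.
The final sound of the plural form *beglejzef* is /f/, which is a non-sibilant consonant, so the definite suffix is -omo, giving *beglejzefomo*.
The definite form *beglejzefomo* — last vowel /o/ (a rounded vowel) → -u → *beglejzefomou*.

beglejzefomou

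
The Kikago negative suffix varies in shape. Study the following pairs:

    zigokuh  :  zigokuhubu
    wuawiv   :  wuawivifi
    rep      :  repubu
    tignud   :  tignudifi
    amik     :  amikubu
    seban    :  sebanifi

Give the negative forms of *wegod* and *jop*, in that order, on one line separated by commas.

The alternation tracks the final consonant of the stem — -ubu when the stem ends in a voiceless consonant (*zigokuh*, *rep*, *amik*); -ifi when the stem ends in a voiced consonant (*wuawiv*, *tignud*, *seban*).
*wegod*: final consonant = /d/, voiced → -ifi → *wegodifi*.
The final consonant of *jop* is /p/, which is voiceless, so the suffix is -ubu, giving *jopubu*.

wegodifi, jopubu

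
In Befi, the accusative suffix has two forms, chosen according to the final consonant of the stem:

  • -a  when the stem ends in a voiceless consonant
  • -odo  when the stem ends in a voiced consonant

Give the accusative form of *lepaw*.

*lepaw* — final consonant /w/ (voiced) → -odo → *lepawodo*.

lepawodo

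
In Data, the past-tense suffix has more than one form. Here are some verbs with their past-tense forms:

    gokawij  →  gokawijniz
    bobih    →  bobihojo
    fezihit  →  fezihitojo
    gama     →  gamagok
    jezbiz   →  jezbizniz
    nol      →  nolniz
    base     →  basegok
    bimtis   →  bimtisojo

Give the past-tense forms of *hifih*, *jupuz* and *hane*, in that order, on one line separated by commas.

The pattern is voicing of the final sound: -ojo when the stem ends in a voiceless consonant (*bobih*, *fezihit*, *bimtis*); -niz when the stem ends in a voiced consonant (*gokawij*, *jezbiz*, *nol*); -gok when the stem ends in a vowel (*gama*, *base*).
The final sound of *hifih* is /h/, which is a voiceless consonant, so the suffix is -ojo, giving *hifihojo*.
The final sound of *jupuz* is /z/, which is a voiced consonant, so the suffix is -niz, giving *jupuzniz*.
Since the final sound of *hane* is /e/ (a vowel), it takes -gok, giving *hanegok*.

hifihojo, jupuzniz, hanegok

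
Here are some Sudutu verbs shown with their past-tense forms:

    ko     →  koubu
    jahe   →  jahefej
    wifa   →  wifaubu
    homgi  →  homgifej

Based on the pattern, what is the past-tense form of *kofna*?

kofnaubu

The pattern is front/back vowel harmony: -fej when the last vowel of the stem is a front vowel (*jahe*, *homgi*); -ubu when the last vowel of the stem is a back vowel (*ko*, *wifa*).
*kofna* — last vowel /a/ (a back vowel) → -ubu → *kofnaubu*.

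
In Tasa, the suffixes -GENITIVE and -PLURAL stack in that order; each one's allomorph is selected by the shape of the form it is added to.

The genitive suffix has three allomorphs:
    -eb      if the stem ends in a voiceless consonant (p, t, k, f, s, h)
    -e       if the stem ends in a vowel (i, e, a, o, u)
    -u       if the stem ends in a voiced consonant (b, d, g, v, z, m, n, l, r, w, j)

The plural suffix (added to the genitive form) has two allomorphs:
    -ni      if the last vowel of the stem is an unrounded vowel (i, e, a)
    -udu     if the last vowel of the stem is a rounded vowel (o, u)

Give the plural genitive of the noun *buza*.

buzaeni

The final sound of *buza* is /a/, which is a vowel, so the genitive suffix is -e, giving *buzae*.
The genitive form *buzae* — last vowel /e/ (an unrounded vowel) → -ni → *buzaeni*.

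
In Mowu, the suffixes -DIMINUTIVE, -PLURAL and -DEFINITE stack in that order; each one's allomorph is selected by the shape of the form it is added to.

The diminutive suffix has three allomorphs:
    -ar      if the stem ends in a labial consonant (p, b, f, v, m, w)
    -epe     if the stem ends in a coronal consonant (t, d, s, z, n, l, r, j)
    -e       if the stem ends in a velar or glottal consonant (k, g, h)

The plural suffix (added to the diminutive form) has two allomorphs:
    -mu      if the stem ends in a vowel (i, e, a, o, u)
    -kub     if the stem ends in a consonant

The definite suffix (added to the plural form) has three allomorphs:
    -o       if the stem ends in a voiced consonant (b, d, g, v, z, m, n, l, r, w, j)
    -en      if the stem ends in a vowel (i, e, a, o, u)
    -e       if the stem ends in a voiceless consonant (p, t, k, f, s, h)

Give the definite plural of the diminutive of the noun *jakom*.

*jakom* — final consonant /m/ (labial) → -ar → *jakomar*.
The diminutive form *jakomar*: final sound = /r/, a consonant → -kub → *jakomarkub*.
The plural form *jakomarkub* — final sound /b/ (a voiced consonant) → -o → *jakomarkubo*.

jakomarkubo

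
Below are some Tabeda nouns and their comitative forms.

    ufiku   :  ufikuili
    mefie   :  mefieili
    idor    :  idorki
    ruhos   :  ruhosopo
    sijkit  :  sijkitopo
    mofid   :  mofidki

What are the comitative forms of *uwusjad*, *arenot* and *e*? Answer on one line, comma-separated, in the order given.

Looking at the final sound of each stem: -opo when the stem ends in a voiceless consonant (*ruhos*, *sijkit*); -ki when the stem ends in a voiced consonant (*idor*, *mofid*); -ili when the stem ends in a vowel (*ufiku*, *mefie*).
Since the final sound of *uwusjad* is /d/ (a voiced consonant), it takes -ki, giving *uwusjadki*.
*arenot*: final sound = /t/, a voiceless consonant → -opo → *arenotopo*.
Since the final sound of *e* is /e/ (a vowel), it takes -ili, giving *eili*.

uwusjadki, arenotopo, eili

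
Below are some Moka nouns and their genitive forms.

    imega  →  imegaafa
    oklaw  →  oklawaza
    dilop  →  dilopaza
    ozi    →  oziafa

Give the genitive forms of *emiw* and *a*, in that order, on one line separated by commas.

emiwaza, aafa

Looking at the final sound of each stem: -aza when the stem ends in a consonant (*oklaw*, *dilop*); -afa when the stem ends in a vowel (*imega*, *ozi*).
*emiw*: final sound = /w/, a consonant → -aza → *emiwaza*.
The final sound of *a* is /a/, which is a vowel, so the suffix is -afa, giving *aafa*.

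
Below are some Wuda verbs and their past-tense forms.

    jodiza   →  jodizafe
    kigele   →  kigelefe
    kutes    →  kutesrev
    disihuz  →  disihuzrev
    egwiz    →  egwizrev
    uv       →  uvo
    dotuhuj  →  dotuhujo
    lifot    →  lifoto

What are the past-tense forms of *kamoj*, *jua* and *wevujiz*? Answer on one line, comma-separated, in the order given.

The alternation tracks the final sound of the stem — -rev when the stem ends in a sibilant (*kutes*, *disihuz*, *egwiz*); -o when the stem ends in a non-sibilant consonant (*uv*, *dotuhuj*, *lifot*); -fe when the stem ends in a vowel (*jodiza*, *kigele*).
Since the final sound of *kamoj* is /j/ (a non-sibilant consonant), it takes -o, giving *kamojo*.
*jua* — final sound /a/ (a vowel) → -fe → *juafe*.
The final sound of *wevujiz* is /z/, which is a sibilant, so the suffix is -rev, giving *wevujizrev*.

kamojo, juafe, wevujizrev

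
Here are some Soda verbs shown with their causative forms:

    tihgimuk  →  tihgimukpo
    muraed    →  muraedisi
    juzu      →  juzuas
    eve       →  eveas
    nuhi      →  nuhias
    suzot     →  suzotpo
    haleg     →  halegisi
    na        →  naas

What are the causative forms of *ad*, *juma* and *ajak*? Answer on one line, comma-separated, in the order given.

The pattern is voicing of the final sound: -po when the stem ends in a voiceless consonant (*tihgimuk*, *suzot*); -isi when the stem ends in a voiced consonant (*muraed*, *haleg*); -as when the stem ends in a vowel (*juzu*, *eve*, *nuhi*, *na*).
Since the final sound of *ad* is /d/ (a voiced consonant), it takes -isi, giving *adisi*.
Since the final sound of *juma* is /a/ (a vowel), it takes -as, giving *jumaas*.
Since the final sound of *ajak* is /k/ (a voiceless consonant), it takes -po, giving *ajakpo*.

adisi, jumaas, ajakpo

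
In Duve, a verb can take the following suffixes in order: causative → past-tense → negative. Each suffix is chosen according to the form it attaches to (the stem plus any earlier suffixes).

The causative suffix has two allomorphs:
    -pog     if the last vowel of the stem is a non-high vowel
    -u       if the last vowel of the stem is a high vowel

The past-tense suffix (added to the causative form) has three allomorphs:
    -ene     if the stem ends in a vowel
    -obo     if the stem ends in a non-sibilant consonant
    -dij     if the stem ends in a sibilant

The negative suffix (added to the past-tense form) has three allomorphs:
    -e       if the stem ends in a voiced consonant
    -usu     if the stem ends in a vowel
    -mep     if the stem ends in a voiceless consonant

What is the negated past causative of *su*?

suueneusu

Since the last vowel of *su* is /u/ (a high vowel), it takes -u, giving *suu*.
The final sound of the causative form *suu* is /u/, which is a vowel, so the past-tense suffix is -ene, giving *suuene*.
The past-tense form *suuene*: final sound = /e/, a vowel → -usu → *suueneusu*.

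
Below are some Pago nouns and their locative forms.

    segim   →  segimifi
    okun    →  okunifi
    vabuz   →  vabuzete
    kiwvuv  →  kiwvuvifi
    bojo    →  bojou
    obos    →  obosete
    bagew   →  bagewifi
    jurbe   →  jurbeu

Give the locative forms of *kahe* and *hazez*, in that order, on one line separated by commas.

Looking at the final sound of each stem: -ete when the stem ends in a sibilant (*vabuz*, *obos*); -ifi when the stem ends in a non-sibilant consonant (*segim*, *okun*, *kiwvuv*, *bagew*); -u when the stem ends in a vowel (*bojo*, *jurbe*).
The final sound of *kahe* is /e/, which is a vowel, so the suffix is -u, giving *kaheu*.
*hazez*: final sound = /z/, a sibilant → -ete → *hazezete*.

kaheu, hazezete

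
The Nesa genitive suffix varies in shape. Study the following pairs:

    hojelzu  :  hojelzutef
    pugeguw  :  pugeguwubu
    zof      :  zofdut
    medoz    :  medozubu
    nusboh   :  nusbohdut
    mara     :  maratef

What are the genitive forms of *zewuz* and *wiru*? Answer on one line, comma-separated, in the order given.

The pattern is voicing of the final sound: -dut when the stem ends in a voiceless consonant (*zof*, *nusboh*); -ubu when the stem ends in a voiced consonant (*pugeguw*, *medoz*); -tef when the stem ends in a vowel (*hojelzu*, *mara*).
*zewuz*: final sound = /z/, a voiced consonant → -ubu → *zewuzubu*.
Since the final sound of *wiru* is /u/ (a vowel), it takes -tef, giving *wirutef*.

zewuzubu, wirutef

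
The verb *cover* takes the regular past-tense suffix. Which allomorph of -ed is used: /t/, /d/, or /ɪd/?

The stem *cover* ends in a voiced sound other than /d/.
The -ed suffix is realized as /ɪd/ after /t, d/; as /t/ after other voiceless consonants; and as /d/ after other voiced sounds.
So -ed on *cover* is pronounced /d/.

/d/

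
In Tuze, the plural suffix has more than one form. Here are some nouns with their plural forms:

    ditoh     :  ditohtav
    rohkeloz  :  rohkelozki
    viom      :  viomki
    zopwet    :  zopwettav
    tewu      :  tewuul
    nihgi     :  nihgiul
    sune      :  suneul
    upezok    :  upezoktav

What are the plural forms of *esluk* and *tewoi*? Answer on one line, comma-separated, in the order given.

esluktav, tewoiul

The pattern is voicing of the final sound: -tav when the stem ends in a voiceless consonant (*ditoh*, *zopwet*, *upezok*); -ki when the stem ends in a voiced consonant (*rohkeloz*, *viom*); -ul when the stem ends in a vowel (*tewu*, *nihgi*, *sune*).
*esluk*: final sound = /k/, a voiceless consonant → -tav → *esluktav*.
*tewoi* — final sound /i/ (a vowel) → -ul → *tewoiul*.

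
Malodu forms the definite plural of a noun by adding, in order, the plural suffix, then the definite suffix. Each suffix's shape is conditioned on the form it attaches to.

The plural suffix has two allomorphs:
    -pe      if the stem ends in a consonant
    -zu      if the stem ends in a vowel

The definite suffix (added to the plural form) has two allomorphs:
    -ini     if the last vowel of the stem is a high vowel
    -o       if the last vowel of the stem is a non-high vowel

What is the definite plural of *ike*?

ikezuini

*ike* — final sound /e/ (a vowel) → -zu → *ikezu*.
The plural form *ikezu* — last vowel /u/ (a high vowel) → -ini → *ikezuini*.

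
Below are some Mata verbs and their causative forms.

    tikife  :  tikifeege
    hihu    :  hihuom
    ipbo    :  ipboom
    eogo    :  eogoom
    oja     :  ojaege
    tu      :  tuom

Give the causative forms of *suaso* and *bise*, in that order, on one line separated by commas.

suasoom, biseege

The alternation tracks the last vowel of the stem — -om when the last vowel of the stem is a rounded vowel (*hihu*, *ipbo*, *eogo*, *tu*); -ege when the last vowel of the stem is an unrounded vowel (*tikife*, *oja*).
Since the last vowel of *suaso* is /o/ (a rounded vowel), it takes -om, giving *suasoom*.
*bise*: last vowel = /e/, an unrounded vowel → -ege → *biseege*.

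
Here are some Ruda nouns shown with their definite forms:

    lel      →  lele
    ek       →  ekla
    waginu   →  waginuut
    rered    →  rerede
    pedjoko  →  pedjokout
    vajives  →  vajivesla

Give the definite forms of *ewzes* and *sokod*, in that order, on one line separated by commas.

ewzesla, sokode

The alternation tracks the final sound of the stem — -la when the stem ends in a voiceless consonant (*ek*, *vajives*); -e when the stem ends in a voiced consonant (*lel*, *rered*); -ut when the stem ends in a vowel (*waginu*, *pedjoko*).
*ewzes*: final sound = /s/, a voiceless consonant → -la → *ewzesla*.
Since the final sound of *sokod* is /d/ (a voiced consonant), it takes -e, giving *sokode*.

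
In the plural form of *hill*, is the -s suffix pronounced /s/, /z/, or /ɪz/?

The stem *hill* ends in a voiced non-sibilant sound.
The plural suffix surfaces as /ɪz/ after sibilants, /s/ after other voiceless consonants, and /z/ after other voiced sounds.
So the plural -s on *hill* is pronounced /z/.

/z/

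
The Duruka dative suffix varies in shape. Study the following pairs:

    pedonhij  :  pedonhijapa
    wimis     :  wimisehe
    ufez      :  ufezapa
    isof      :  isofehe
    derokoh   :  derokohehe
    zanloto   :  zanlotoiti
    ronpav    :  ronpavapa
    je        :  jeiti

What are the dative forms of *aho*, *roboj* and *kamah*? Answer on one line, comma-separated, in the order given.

ahoiti, robojapa, kamahehe

Looking at the final sound of each stem: -ehe when the stem ends in a voiceless consonant (*wimis*, *isof*, *derokoh*); -apa when the stem ends in a voiced consonant (*pedonhij*, *ufez*, *ronpav*); -iti when the stem ends in a vowel (*zanloto*, *je*).
The final sound of *aho* is /o/, which is a vowel, so the suffix is -iti, giving *ahoiti*.
*roboj* — final sound /j/ (a voiced consonant) → -apa → *robojapa*.
The final sound of *kamah* is /h/, which is a voiceless consonant, so the suffix is -ehe, giving *kamahehe*.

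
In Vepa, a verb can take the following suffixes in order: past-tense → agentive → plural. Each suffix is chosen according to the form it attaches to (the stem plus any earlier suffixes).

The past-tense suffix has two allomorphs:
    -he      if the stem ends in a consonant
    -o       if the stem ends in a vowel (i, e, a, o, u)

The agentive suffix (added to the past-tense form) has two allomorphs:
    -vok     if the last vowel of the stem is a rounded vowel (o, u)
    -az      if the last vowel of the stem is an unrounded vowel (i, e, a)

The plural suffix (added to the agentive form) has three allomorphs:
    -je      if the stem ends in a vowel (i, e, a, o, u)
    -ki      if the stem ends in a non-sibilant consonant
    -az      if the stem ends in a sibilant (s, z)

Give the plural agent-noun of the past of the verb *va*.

*va*: final sound = /a/, a vowel → -o → *vao*.
The past-tense form *vao* — last vowel /o/ (a rounded vowel) → -vok → *vaovok*.
Since the final sound of the agentive form *vaovok* is /k/ (a non-sibilant consonant), it takes -ki, giving *vaovokki*.

vaovokki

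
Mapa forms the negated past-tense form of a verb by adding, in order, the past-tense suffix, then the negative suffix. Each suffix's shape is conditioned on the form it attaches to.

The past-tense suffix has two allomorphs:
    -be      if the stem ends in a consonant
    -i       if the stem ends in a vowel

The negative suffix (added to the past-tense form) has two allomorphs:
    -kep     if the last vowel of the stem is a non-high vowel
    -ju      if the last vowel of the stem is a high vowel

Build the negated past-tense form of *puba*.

pubaiju

The final sound of *puba* is /a/, which is a vowel, so the past-tense suffix is -i, giving *pubai*.
The past-tense form *pubai* — last vowel /i/ (a high vowel) → -ju → *pubaiju*.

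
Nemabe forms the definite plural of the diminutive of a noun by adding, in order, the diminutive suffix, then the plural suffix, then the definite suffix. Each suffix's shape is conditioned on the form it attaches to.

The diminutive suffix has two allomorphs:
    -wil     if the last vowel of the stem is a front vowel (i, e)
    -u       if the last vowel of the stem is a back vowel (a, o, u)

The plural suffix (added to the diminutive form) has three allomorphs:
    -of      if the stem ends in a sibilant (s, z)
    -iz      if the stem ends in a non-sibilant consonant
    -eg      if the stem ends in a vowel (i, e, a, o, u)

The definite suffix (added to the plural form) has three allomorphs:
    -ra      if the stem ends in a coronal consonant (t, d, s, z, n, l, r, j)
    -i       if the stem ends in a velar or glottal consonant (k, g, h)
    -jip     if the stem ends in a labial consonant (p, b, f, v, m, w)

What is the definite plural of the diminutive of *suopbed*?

suopbedwilizra

*suopbed*: last vowel = /e/, a front vowel → -wil → *suopbedwil*.
The diminutive form *suopbedwil* — final sound /l/ (a non-sibilant consonant) → -iz → *suopbedwiliz*.
Since the final consonant of the plural form *suopbedwiliz* is /z/ (coronal), it takes -ra, giving *suopbedwilizra*.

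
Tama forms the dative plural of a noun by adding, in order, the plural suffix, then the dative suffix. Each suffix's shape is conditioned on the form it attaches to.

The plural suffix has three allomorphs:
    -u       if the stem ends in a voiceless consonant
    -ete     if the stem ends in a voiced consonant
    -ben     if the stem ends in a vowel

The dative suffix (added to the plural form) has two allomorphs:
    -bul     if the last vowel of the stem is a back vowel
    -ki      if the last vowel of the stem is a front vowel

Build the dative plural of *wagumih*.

wagumihubul

*wagumih*: final sound = /h/, a voiceless consonant → -u → *wagumihu*.
The plural form *wagumihu*: last vowel = /u/, a back vowel → -bul → *wagumihubul*.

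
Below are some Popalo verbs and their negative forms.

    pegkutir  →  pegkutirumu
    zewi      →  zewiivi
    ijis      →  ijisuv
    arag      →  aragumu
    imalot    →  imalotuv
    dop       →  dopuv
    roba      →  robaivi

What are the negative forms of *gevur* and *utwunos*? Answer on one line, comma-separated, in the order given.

gevurumu, utwunosuv

The alternation tracks the final sound of the stem — -uv when the stem ends in a voiceless consonant (*ijis*, *imalot*, *dop*); -umu when the stem ends in a voiced consonant (*pegkutir*, *arag*); -ivi when the stem ends in a vowel (*zewi*, *roba*).
The final sound of *gevur* is /r/, which is a voiced consonant, so the suffix is -umu, giving *gevurumu*.
The final sound of *utwunos* is /s/, which is a voiceless consonant, so the suffix is -uv, giving *utwunosuv*.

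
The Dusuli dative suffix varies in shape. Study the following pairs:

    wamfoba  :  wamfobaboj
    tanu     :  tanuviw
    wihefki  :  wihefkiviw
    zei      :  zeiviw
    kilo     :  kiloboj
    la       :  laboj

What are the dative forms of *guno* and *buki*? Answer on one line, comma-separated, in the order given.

The suffix is conditioned by the last vowel: -viw when the last vowel of the stem is a high vowel (*tanu*, *wihefki*, *zei*); -boj when the last vowel of the stem is a non-high vowel (*wamfoba*, *kilo*, *la*).
*guno*: last vowel = /o/, a non-high vowel → -boj → *gunoboj*.
*buki* — last vowel /i/ (a high vowel) → -viw → *bukiviw*.

gunoboj, bukiviw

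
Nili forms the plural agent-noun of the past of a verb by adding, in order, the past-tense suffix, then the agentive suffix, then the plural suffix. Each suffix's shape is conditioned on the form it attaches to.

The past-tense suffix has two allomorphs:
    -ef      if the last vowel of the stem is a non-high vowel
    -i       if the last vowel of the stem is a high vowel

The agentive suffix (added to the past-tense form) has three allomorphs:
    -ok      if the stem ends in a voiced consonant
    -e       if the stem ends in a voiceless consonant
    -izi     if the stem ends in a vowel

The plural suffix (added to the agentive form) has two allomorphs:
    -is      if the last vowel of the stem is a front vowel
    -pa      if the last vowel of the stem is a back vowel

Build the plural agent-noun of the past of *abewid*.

Since the last vowel of *abewid* is /i/ (a high vowel), it takes -i, giving *abewidi*.
The past-tense form *abewidi*: final sound = /i/, a vowel → -izi → *abewidiizi*.
Since the last vowel of the agentive form *abewidiizi* is /i/ (a front vowel), it takes -is, giving *abewidiiziis*.

abewidiiziis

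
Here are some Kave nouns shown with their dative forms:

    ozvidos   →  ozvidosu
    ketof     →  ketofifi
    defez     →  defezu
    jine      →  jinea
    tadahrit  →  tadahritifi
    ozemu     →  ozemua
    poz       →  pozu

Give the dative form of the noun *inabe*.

The pattern is sibilance of the final sound: -u when the stem ends in a sibilant (*ozvidos*, *defez*, *poz*); -ifi when the stem ends in a non-sibilant consonant (*ketof*, *tadahrit*); -a when the stem ends in a vowel (*jine*, *ozemu*).
Since the final sound of *inabe* is /e/ (a vowel), it takes -a, giving *inabea*.

inabea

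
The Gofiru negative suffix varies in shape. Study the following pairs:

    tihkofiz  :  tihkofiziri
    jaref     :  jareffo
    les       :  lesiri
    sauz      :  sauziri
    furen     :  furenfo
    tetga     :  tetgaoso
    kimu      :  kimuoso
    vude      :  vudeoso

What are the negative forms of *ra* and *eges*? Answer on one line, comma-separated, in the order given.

raoso, egesiri

The pattern is sibilance of the final sound: -iri when the stem ends in a sibilant (*tihkofiz*, *les*, *sauz*); -fo when the stem ends in a non-sibilant consonant (*jaref*, *furen*); -oso when the stem ends in a vowel (*tetga*, *kimu*, *vude*).
The final sound of *ra* is /a/, which is a vowel, so the suffix is -oso, giving *raoso*.
*eges* — final sound /s/ (a sibilant) → -iri → *egesiri*.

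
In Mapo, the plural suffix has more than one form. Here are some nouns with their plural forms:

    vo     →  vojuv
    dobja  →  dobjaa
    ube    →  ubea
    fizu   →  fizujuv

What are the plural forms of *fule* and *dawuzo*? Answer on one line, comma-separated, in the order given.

fulea, dawuzojuv

The alternation tracks the last vowel of the stem — -juv when the last vowel of the stem is a rounded vowel (*vo*, *fizu*); -a when the last vowel of the stem is an unrounded vowel (*dobja*, *ube*).
*fule*: last vowel = /e/, an unrounded vowel → -a → *fulea*.
The last vowel of *dawuzo* is /o/, which is a rounded vowel, so the suffix is -juv, giving *dawuzojuv*.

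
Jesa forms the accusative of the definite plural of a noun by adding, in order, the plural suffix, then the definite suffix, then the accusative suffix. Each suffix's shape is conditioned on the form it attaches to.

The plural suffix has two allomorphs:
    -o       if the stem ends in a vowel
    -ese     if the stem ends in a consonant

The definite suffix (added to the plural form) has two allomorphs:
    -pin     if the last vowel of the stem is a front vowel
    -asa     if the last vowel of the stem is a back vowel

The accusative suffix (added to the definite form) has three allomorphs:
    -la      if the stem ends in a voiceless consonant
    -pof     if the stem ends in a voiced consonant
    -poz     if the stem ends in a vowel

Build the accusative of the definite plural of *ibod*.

ibodesepinpof

The final sound of *ibod* is /d/, which is a consonant, so the plural suffix is -ese, giving *ibodese*.
The last vowel of the plural form *ibodese* is /e/, which is a front vowel, so the definite suffix is -pin, giving *ibodesepin*.
Since the final sound of the definite form *ibodesepin* is /n/ (a voiced consonant), it takes -pof, giving *ibodesepinpof*.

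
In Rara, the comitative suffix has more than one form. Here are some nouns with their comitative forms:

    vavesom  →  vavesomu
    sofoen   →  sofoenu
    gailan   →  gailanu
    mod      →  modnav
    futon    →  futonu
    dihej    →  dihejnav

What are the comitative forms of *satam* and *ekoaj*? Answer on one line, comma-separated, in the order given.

satamu, ekoajnav

The pattern is nasality of the final consonant: -u when the stem ends in a nasal (*vavesom*, *sofoen*, *gailan*, *futon*); -nav when the stem ends in a non-nasal consonant (*mod*, *dihej*).
*satam*: final consonant = /m/, a nasal → -u → *satamu*.
The final consonant of *ekoaj* is /j/, which is non-nasal, so the suffix is -nav, giving *ekoajnav*.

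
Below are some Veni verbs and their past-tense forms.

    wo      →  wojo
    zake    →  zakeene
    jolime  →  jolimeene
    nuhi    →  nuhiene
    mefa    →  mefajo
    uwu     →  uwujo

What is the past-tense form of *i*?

iene

Looking at the last vowel of each stem: -ene when the last vowel of the stem is a front vowel (*zake*, *jolime*, *nuhi*); -jo when the last vowel of the stem is a back vowel (*wo*, *mefa*, *uwu*).
The last vowel of *i* is /i/, which is a front vowel, so the suffix is -ene, giving *iene*.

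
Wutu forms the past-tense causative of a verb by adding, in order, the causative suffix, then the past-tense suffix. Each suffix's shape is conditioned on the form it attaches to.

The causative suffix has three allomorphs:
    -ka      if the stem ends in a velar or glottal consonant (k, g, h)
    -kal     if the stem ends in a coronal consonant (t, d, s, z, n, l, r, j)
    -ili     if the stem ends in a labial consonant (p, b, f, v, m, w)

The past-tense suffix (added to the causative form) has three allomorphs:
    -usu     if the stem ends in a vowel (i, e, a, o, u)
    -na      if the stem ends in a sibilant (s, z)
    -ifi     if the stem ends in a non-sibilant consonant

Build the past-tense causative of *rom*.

*rom* — final consonant /m/ (labial) → -ili → *romili*.
The causative form *romili* — final sound /i/ (a vowel) → -usu → *romiliusu*.

romiliusu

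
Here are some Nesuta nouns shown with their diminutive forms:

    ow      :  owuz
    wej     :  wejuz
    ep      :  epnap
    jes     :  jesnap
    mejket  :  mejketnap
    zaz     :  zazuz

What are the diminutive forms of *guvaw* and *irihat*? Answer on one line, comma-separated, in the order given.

guvawuz, irihatnap

The pattern is voicing of the final consonant: -nap when the stem ends in a voiceless consonant (*ep*, *jes*, *mejket*); -uz when the stem ends in a voiced consonant (*ow*, *wej*, *zaz*).
*guvaw* — final consonant /w/ (voiced) → -uz → *guvawuz*.
The final consonant of *irihat* is /t/, which is voiceless, so the suffix is -nap, giving *irihatnap*.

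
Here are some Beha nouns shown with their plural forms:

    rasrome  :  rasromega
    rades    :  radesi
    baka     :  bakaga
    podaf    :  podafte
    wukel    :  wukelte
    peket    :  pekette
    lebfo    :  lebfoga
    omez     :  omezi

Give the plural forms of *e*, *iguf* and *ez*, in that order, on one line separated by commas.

The suffix is conditioned by the final sound: -i when the stem ends in a sibilant (*rades*, *omez*); -te when the stem ends in a non-sibilant consonant (*podaf*, *wukel*, *peket*); -ga when the stem ends in a vowel (*rasrome*, *baka*, *lebfo*).
The final sound of *e* is /e/, which is a vowel, so the suffix is -ga, giving *ega*.
Since the final sound of *iguf* is /f/ (a non-sibilant consonant), it takes -te, giving *igufte*.
Since the final sound of *ez* is /z/ (a sibilant), it takes -i, giving *ezi*.

ega, igufte, ezi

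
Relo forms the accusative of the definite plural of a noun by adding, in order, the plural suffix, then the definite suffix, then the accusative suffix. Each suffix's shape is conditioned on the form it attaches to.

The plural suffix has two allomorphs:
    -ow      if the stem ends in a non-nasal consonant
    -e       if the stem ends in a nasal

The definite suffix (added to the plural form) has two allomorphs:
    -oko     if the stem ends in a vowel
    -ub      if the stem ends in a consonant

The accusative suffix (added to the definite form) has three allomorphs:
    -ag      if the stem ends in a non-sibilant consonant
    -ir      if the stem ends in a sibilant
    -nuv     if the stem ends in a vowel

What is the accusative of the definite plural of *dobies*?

dobiesowubag

*dobies* — final consonant /s/ (non-nasal) → -ow → *dobiesow*.
The final sound of the plural form *dobiesow* is /w/, which is a consonant, so the definite suffix is -ub, giving *dobiesowub*.
Since the final sound of the definite form *dobiesowub* is /b/ (a non-sibilant consonant), it takes -ag, giving *dobiesowubag*.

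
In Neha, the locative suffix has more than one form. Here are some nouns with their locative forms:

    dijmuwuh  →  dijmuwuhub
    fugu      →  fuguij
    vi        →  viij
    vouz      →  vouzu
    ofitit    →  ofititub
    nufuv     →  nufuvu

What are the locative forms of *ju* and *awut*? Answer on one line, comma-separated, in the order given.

juij, awutub

Looking at the final sound of each stem: -ub when the stem ends in a voiceless consonant (*dijmuwuh*, *ofitit*); -u when the stem ends in a voiced consonant (*vouz*, *nufuv*); -ij when the stem ends in a vowel (*fugu*, *vi*).
The final sound of *ju* is /u/, which is a vowel, so the suffix is -ij, giving *juij*.
*awut*: final sound = /t/, a voiceless consonant → -ub → *awutub*.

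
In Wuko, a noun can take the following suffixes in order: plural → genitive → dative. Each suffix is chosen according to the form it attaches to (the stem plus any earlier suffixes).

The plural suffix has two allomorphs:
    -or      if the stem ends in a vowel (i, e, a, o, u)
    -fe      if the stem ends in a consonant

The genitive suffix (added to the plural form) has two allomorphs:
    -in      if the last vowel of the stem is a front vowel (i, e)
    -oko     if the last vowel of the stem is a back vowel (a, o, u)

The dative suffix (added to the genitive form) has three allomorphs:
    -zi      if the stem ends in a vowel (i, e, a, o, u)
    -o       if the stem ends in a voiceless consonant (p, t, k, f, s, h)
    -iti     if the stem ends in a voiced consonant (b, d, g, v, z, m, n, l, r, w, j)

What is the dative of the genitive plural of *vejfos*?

vejfosfeiniti

The final sound of *vejfos* is /s/, which is a consonant, so the plural suffix is -fe, giving *vejfosfe*.
The plural form *vejfosfe*: last vowel = /e/, a front vowel → -in → *vejfosfein*.
Since the final sound of the genitive form *vejfosfein* is /n/ (a voiced consonant), it takes -iti, giving *vejfosfeiniti*.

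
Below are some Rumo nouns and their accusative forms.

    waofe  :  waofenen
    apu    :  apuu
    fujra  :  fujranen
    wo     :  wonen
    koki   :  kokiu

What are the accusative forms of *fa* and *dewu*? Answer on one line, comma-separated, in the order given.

The pattern is height harmony: -u when the last vowel of the stem is a high vowel (*apu*, *koki*); -nen when the last vowel of the stem is a non-high vowel (*waofe*, *fujra*, *wo*).
*fa*: last vowel = /a/, a non-high vowel → -nen → *fanen*.
*dewu* — last vowel /u/ (a high vowel) → -u → *dewuu*.

fanen, dewuu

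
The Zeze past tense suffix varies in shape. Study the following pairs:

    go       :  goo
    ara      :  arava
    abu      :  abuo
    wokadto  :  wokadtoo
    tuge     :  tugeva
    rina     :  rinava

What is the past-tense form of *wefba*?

Looking at the last vowel of each stem: -o when the last vowel of the stem is a rounded vowel (*go*, *abu*, *wokadto*); -va when the last vowel of the stem is an unrounded vowel (*ara*, *tuge*, *rina*).
*wefba*: last vowel = /a/, an unrounded vowel → -va → *wefbava*.

wefbava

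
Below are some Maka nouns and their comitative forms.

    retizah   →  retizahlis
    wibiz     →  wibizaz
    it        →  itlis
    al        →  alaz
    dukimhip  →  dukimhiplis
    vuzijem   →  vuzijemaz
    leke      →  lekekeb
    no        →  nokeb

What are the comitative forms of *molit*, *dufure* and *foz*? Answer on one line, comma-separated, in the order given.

molitlis, dufurekeb, fozaz

The suffix is conditioned by the final sound: -lis when the stem ends in a voiceless consonant (*retizah*, *it*, *dukimhip*); -az when the stem ends in a voiced consonant (*wibiz*, *al*, *vuzijem*); -keb when the stem ends in a vowel (*leke*, *no*).
*molit*: final sound = /t/, a voiceless consonant → -lis → *molitlis*.
*dufure* — final sound /e/ (a vowel) → -keb → *dufurekeb*.
*foz*: final sound = /z/, a voiced consonant → -az → *fozaz*.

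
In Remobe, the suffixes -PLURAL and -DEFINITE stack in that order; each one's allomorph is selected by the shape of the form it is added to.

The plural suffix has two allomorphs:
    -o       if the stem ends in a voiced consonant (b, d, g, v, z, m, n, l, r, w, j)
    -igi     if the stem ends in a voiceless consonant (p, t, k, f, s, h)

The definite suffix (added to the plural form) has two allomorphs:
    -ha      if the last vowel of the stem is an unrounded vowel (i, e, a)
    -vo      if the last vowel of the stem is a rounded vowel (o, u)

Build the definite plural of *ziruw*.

*ziruw* — final consonant /w/ (voiced) → -o → *ziruwo*.
Since the last vowel of the plural form *ziruwo* is /o/ (a rounded vowel), it takes -vo, giving *ziruwovo*.

ziruwovo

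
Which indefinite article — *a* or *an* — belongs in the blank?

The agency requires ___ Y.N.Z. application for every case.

The indefinite article is chosen by the initial *sound* of the following word, not its spelling.
The initialism *Y.N.Z.* is read letter by letter; the first letter, Y, is pronounced /waɪ/, which begins with a consonant sound.
So the article is *a*: The agency requires a Y.N.Z. application for every case.

a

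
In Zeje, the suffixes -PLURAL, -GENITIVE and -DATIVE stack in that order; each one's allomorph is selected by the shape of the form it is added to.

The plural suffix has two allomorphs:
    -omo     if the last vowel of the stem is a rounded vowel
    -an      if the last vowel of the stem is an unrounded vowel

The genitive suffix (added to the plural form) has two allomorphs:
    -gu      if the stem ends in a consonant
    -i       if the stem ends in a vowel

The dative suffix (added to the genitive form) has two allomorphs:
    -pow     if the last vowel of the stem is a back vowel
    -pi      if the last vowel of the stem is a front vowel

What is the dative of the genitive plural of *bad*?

Since the last vowel of *bad* is /a/ (an unrounded vowel), it takes -an, giving *badan*.
The plural form *badan*: final sound = /n/, a consonant → -gu → *badangu*.
The last vowel of the genitive form *badangu* is /u/, which is a back vowel, so the dative suffix is -pow, giving *badangupow*.

badangupow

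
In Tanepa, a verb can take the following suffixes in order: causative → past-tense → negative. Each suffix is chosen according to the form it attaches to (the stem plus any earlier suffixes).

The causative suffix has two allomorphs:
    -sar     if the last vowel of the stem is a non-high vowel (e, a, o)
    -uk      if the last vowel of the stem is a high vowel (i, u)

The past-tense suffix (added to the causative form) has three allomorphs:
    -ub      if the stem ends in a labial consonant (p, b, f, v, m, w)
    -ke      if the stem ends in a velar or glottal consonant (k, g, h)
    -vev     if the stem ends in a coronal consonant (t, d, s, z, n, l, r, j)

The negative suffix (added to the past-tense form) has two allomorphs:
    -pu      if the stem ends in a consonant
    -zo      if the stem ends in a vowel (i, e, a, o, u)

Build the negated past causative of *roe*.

Since the last vowel of *roe* is /e/ (a non-high vowel), it takes -sar, giving *roesar*.
The final consonant of the causative form *roesar* is /r/, which is coronal, so the past-tense suffix is -vev, giving *roesarvev*.
The final sound of the past-tense form *roesarvev* is /v/, which is a consonant, so the negative suffix is -pu, giving *roesarvevpu*.

roesarvevpu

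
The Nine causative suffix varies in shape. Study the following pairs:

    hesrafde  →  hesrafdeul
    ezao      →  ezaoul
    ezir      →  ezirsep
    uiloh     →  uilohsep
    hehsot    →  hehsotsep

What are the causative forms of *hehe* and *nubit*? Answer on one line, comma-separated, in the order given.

The alternation tracks the final sound of the stem — -sep when the stem ends in a consonant (*ezir*, *uiloh*, *hehsot*); -ul when the stem ends in a vowel (*hesrafde*, *ezao*).
Since the final sound of *hehe* is /e/ (a vowel), it takes -ul, giving *heheul*.
Since the final sound of *nubit* is /t/ (a consonant), it takes -sep, giving *nubitsep*.

heheul, nubitsep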